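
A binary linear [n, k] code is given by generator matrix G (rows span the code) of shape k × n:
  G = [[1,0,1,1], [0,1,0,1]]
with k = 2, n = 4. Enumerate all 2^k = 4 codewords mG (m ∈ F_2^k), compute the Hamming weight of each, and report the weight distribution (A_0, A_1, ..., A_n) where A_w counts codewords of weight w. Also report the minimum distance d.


Weight distribution: A_0 = 1, A_2 = 1, A_3 = 2. Minimum distance d = 2.

Enumerate all 2^2 = 4 messages m ∈ F_2^2.
For each, compute codeword c = mG in F_2^4, then tally its weight.
  m = 00 → c = 0000, weight = 0.
  m = 10 → c = 1011, weight = 3.
  m = 01 → c = 0101, weight = 2.
  m = 11 → c = 1110, weight = 3.
Tally weights:
  weight 0: 1 codewords.
  weight 2: 1 codewords.
  weight 3: 2 codewords.
Minimum distance d = smallest w > 0 with A_w > 0 = 2.
Sanity: Σ A_w = 4 = 2^2 = 4 ✓.


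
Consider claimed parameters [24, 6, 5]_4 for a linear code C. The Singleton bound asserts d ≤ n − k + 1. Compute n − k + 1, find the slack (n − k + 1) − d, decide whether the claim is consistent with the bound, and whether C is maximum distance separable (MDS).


Singleton RHS = n − k + 1 = 19, slack = 14, bound satisfied, not MDS.

Singleton bound: d ≤ n − k + 1.
Here n = 24, k = 6, so n − k + 1 = 19.
Given d = 5, check d ≤ 19: YES.
Slack = (n − k + 1) − d = 14.
The code is NOT MDS (slack = 14 > 0).
Description: the claimed parameters are [24, 6, 5]_4; such a code would be non-MDS.


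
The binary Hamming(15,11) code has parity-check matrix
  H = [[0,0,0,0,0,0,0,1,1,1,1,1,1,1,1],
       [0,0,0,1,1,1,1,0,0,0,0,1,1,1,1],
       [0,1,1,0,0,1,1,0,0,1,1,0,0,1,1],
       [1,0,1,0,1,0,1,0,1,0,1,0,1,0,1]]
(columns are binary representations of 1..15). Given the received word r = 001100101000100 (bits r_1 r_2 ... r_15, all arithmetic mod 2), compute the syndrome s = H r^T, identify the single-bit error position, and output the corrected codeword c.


s = (0, 1, 0, 0)^T, error position = 4, corrected codeword c = 001000101000100

Compute s = H r^T mod 2 one row at a time:
  s_1 = 0 + 1 + 0 + 0 + 0 + 1 + 0 + 0 = 2 ≡ 0 (mod 2).
  s_2 = 1 + 0 + 0 + 1 + 0 + 1 + 0 + 0 = 3 ≡ 1 (mod 2).
  s_3 = 0 + 1 + 0 + 1 + 0 + 0 + 0 + 0 = 2 ≡ 0 (mod 2).
  s_4 = 0 + 1 + 0 + 1 + 1 + 0 + 1 + 0 = 4 ≡ 0 (mod 2).
s = (0, 1, 0, 0)^T — this equals column 4 of H (binary 0100), so error is at position 4.
Correct: flip bit 4 of r = 001100101000100 to get c = 001000101000100.


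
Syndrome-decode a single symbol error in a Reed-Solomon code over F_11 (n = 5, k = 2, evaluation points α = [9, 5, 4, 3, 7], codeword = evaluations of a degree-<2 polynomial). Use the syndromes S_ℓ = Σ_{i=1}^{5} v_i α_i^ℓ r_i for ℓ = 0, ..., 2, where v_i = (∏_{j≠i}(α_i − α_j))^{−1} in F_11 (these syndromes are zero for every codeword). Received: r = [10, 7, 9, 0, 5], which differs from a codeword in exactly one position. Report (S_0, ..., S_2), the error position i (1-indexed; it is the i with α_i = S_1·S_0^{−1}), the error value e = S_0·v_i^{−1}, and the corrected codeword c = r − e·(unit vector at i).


S = (5, 2, 3), error at position 5, error magnitude e = 2, c = [10, 7, 9, 0, 3].

Step 1: column multipliers v_i = (∏_{j≠i}(α_i − α_j))^{−1} mod 11.
  i = 1 (α = 9): (9−5)(9−4)(9−3)(9−7) = 4·5·6·2 = 240 ≡ 9, so v_1 = 9^{−1} = 5 (mod 11).
  i = 2 (α = 5): (5−9)(5−4)(5−3)(5−7) = (−4)·1·2·(−2) = 16 ≡ 5, so v_2 = 5^{−1} = 9 (mod 11).
  i = 3 (α = 4): (4−9)(4−5)(4−3)(4−7) = (−5)·(−1)·1·(−3) = −15 ≡ 7, so v_3 = 7^{−1} = 8 (mod 11).
  i = 4 (α = 3): (3−9)(3−5)(3−4)(3−7) = (−6)·(−2)·(−1)·(−4) = 48 ≡ 4, so v_4 = 4^{−1} = 3 (mod 11).
  i = 5 (α = 7): (7−9)(7−5)(7−4)(7−3) = (−2)·2·3·4 = −48 ≡ 7, so v_5 = 7^{−1} = 8 (mod 11).
  v = [5, 9, 8, 3, 8].
Step 2: syndromes of r = [10, 7, 9, 0, 5] (all sums mod 11).
  S_0 = Σ v_i r_i = 5·10 + 9·7 + 8·9 + 3·0 + 8·5 = 225 ≡ 5.
  S_1 = Σ v_i α_i r_i = 5·9·10 + 9·5·7 + 8·4·9 + 3·3·0 + 8·7·5 = 1333 ≡ 2.
  α_i^2 mod 11 = [4, 3, 5, 9, 5].
  S_2 = Σ v_i α_i^2 r_i = 5·4·10 + 9·3·7 + 8·5·9 + 3·9·0 + 8·5·5 = 949 ≡ 3.
  S = (5, 2, 3) ≠ 0, so r is not a codeword (an error is present).
Step 3: locate the error. For a single error e at position i, S_ℓ = v_i·e·α_i^ℓ, so α_err = S_1/S_0.
  S_0^{−1} = 5^{−1} = 9 (mod 11), so α_err = 2·9 = 18 ≡ 7 = α_5. Error position i = 5.
  Consistency check: S_2/S_1 = 3·6 = 18 ≡ 7 = α_err ✓ (single-error assumption holds).
Step 4: error magnitude e = S_0/v_5 = S_0·∏_{j≠5}(α_5 − α_j) = 5·7 = 35 ≡ 2 (mod 11).
Step 5: correct position 5: c_5 = r_5 − e = 5 − 2 ≡ 3 (mod 11). Hence c = [10, 7, 9, 0, 3].
  Check: interpolating c through the α_i gives m(x) = 6 + 9·x (degree < 2) with m(α_i) = c_i for every i, so c is indeed a codeword.


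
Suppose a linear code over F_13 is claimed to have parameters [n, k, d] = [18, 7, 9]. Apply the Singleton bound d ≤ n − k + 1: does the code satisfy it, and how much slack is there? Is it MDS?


Singleton RHS = n − k + 1 = 12, slack = 3, bound satisfied, not MDS.

Singleton bound: d ≤ n − k + 1.
Here n = 18, k = 7, so n − k + 1 = 12.
Given d = 9, check d ≤ 12: YES.
Slack = (n − k + 1) − d = 3.
The code is NOT MDS (slack = 3 > 0).
Description: the claimed parameters are [18, 7, 9]_13; such a code would be non-MDS.


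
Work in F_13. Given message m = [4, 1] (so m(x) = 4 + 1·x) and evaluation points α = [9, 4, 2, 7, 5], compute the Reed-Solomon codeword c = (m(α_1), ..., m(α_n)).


c = [0, 8, 6, 11, 9]

Message polynomial: m(x) = 4 + 1·x (mod 13).
For each evaluation point α_i, compute m(α_i) mod 13:
  α_1 = 9: Horner steps 1 → 0, so m(9) = 0.
  α_2 = 4: Horner steps 1 → 8, so m(4) = 8.
  α_3 = 2: Horner steps 1 → 6, so m(2) = 6.
  α_4 = 7: Horner steps 1 → 11, so m(7) = 11.
  α_5 = 5: Horner steps 1 → 9, so m(5) = 9.
Codeword c = [0, 8, 6, 11, 9] ∈ F_13^5.


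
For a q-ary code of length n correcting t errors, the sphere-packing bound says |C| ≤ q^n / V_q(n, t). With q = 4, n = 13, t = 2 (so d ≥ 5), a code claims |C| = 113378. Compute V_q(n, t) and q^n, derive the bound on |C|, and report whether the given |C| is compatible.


V_q(n, t) = 742, q^n = 67108864, Hamming bound = 90443, |C| = 113378 > bound (violated).

Step 1: Compute V_q(n, t) = Σ_{j=0}^2 C(n, j) (q−1)^j.
  j = 0: C(13,0)·(3)^0 = 1·1 = 1.
  j = 1: C(13,1)·(3)^1 = 13·3 = 39.
  j = 2: C(13,2)·(3)^2 = 78·9 = 702.
  V_q(n, t) = 1 + 39 + 702 = 742.
Step 2: q^n = 4^13 = 67108864.
Step 3: Hamming bound ⌊q^n / V_q(n,t)⌋ = ⌊67108864/742⌋ = 90443.
Step 4: Compare |C| = 113378 to 90443: violated.
The claimed |C| lies above the Hamming bound, so no 4-ary code of length 13 with d ≥ 5 can have 113378 codewords.


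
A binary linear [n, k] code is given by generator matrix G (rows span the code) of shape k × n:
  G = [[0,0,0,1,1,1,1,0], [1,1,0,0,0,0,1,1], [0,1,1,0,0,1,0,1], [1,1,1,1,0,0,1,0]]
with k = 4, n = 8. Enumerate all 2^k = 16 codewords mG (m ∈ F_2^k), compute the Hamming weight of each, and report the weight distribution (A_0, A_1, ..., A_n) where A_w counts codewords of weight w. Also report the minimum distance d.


Weight distribution: A_0 = 1, A_3 = 4, A_4 = 5, A_5 = 4, A_6 = 2. Minimum distance d = 3.

Enumerate all 2^4 = 16 messages m ∈ F_2^4.
For each, compute codeword c = mG in F_2^8, then tally its weight.
  m = 0000 → c = 00000000, weight = 0.
  m = 1000 → c = 00011110, weight = 4.
  m = 0100 → c = 11000011, weight = 4.
  m = 1100 → c = 11011101, weight = 6.
  m = 0010 → c = 01100101, weight = 4.
  m = 1010 → c = 01111011, weight = 6.
  m = 0110 → c = 10100110, weight = 4.
  m = 1110 → c = 10111000, weight = 4.
  m = 0001 → c = 11110010, weight = 5.
  m = 1001 → c = 11101100, weight = 5.
  m = 0101 → c = 00110001, weight = 3.
  m = 1101 → c = 00101111, weight = 5.
  m = 0011 → c = 10010111, weight = 5.
  m = 1011 → c = 10001001, weight = 3.
  m = 0111 → c = 01010100, weight = 3.
  m = 1111 → c = 01001010, weight = 3.
Tally weights:
  weight 0: 1 codewords.
  weight 3: 4 codewords.
  weight 4: 5 codewords.
  weight 5: 4 codewords.
  weight 6: 2 codewords.
Minimum distance d = smallest w > 0 with A_w > 0 = 3.
Sanity: Σ A_w = 16 = 2^4 = 16 ✓.


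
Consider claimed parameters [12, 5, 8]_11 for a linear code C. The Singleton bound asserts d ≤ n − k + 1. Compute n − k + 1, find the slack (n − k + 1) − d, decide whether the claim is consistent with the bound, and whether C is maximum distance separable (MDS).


Singleton RHS = n − k + 1 = 8, slack = 0, bound satisfied, MDS.

Singleton bound: d ≤ n − k + 1.
Here n = 12, k = 5, so n − k + 1 = 8.
Given d = 8, check d ≤ 8: YES.
Slack = (n − k + 1) − d = 0.
The code is MDS (slack = 0).
Description: the claimed parameters are [12, 5, 8]_11; such a code would be MDS (meets Singleton bound).


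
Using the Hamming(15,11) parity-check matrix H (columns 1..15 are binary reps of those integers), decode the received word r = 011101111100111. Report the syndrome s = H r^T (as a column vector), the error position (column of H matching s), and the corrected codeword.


s = (0, 0, 1, 1)^T, error position = 3, corrected codeword c = 010101111100111

Compute s = H r^T mod 2 one row at a time:
  s_1 = 1 + 1 + 1 + 0 + 0 + 1 + 1 + 1 = 6 ≡ 0 (mod 2).
  s_2 = 1 + 0 + 1 + 1 + 0 + 1 + 1 + 1 = 6 ≡ 0 (mod 2).
  s_3 = 1 + 1 + 1 + 1 + 1 + 0 + 1 + 1 = 7 ≡ 1 (mod 2).
  s_4 = 0 + 1 + 0 + 1 + 1 + 0 + 1 + 1 = 5 ≡ 1 (mod 2).
s = (0, 0, 1, 1)^T — this equals column 3 of H (binary 0011), so error is at position 3.
Correct: flip bit 3 of r = 011101111100111 to get c = 010101111100111.


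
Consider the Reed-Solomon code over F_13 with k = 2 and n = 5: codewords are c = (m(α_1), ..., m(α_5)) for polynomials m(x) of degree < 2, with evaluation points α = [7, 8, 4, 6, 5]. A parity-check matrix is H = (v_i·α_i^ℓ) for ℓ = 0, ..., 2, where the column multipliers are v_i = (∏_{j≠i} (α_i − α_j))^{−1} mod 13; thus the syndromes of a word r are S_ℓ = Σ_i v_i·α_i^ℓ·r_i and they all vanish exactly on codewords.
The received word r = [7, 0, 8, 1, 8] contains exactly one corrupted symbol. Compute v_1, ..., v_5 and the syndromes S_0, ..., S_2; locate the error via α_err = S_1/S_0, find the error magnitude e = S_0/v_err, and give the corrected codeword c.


S = (10, 1, 4), error at position 3, error magnitude e = 6, c = [7, 0, 2, 1, 8].

Step 1: column multipliers v_i = (∏_{j≠i}(α_i − α_j))^{−1} mod 13.
  i = 1 (α = 7): (7−8)(7−4)(7−6)(7−5) = (−1)·3·1·2 = −6 ≡ 7, so v_1 = 7^{−1} = 2 (mod 13).
  i = 2 (α = 8): (8−7)(8−4)(8−6)(8−5) = 1·4·2·3 = 24 ≡ 11, so v_2 = 11^{−1} = 6 (mod 13).
  i = 3 (α = 4): (4−7)(4−8)(4−6)(4−5) = (−3)·(−4)·(−2)·(−1) = 24 ≡ 11, so v_3 = 11^{−1} = 6 (mod 13).
  i = 4 (α = 6): (6−7)(6−8)(6−4)(6−5) = (−1)·(−2)·2·1 = 4 ≡ 4, so v_4 = 4^{−1} = 10 (mod 13).
  i = 5 (α = 5): (5−7)(5−8)(5−4)(5−6) = (−2)·(−3)·1·(−1) = −6 ≡ 7, so v_5 = 7^{−1} = 2 (mod 13).
  v = [2, 6, 6, 10, 2].
Step 2: syndromes of r = [7, 0, 8, 1, 8] (all sums mod 13).
  S_0 = Σ v_i r_i = 2·7 + 6·0 + 6·8 + 10·1 + 2·8 = 88 ≡ 10.
  S_1 = Σ v_i α_i r_i = 2·7·7 + 6·8·0 + 6·4·8 + 10·6·1 + 2·5·8 = 430 ≡ 1.
  α_i^2 mod 13 = [10, 12, 3, 10, 12].
  S_2 = Σ v_i α_i^2 r_i = 2·10·7 + 6·12·0 + 6·3·8 + 10·10·1 + 2·12·8 = 576 ≡ 4.
  S = (10, 1, 4) ≠ 0, so r is not a codeword (an error is present).
Step 3: locate the error. For a single error e at position i, S_ℓ = v_i·e·α_i^ℓ, so α_err = S_1/S_0.
  S_0^{−1} = 10^{−1} = 4 (mod 13), so α_err = 1·4 = 4 ≡ 4 = α_3. Error position i = 3.
  Consistency check: S_2/S_1 = 4·1 = 4 ≡ 4 = α_err ✓ (single-error assumption holds).
Step 4: error magnitude e = S_0/v_3 = S_0·∏_{j≠3}(α_3 − α_j) = 10·11 = 110 ≡ 6 (mod 13).
Step 5: correct position 3: c_3 = r_3 − e = 8 − 6 ≡ 2 (mod 13). Hence c = [7, 0, 2, 1, 8].
  Check: interpolating c through the α_i gives m(x) = 4 + 6·x (degree < 2) with m(α_i) = c_i for every i, so c is indeed a codeword.


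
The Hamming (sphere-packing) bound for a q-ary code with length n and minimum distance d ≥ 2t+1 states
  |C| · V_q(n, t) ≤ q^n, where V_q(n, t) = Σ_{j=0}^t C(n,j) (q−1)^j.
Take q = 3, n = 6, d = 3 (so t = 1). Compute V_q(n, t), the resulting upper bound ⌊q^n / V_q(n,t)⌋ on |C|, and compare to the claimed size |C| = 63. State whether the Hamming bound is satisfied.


V_q(n, t) = 13, q^n = 729, Hamming bound = 56, |C| = 63 > bound (violated).

Step 1: Compute V_q(n, t) = Σ_{j=0}^1 C(n, j) (q−1)^j.
  j = 0: C(6,0)·(2)^0 = 1·1 = 1.
  j = 1: C(6,1)·(2)^1 = 6·2 = 12.
  V_q(n, t) = 1 + 12 = 13.
Step 2: q^n = 3^6 = 729.
Step 3: Hamming bound ⌊q^n / V_q(n,t)⌋ = ⌊729/13⌋ = 56.
Step 4: Compare |C| = 63 to 56: violated.
The claimed |C| lies above the Hamming bound, so no 3-ary code of length 6 with d ≥ 3 can have 63 codewords.


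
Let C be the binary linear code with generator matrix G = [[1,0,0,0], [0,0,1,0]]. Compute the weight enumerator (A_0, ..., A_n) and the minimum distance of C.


Weight distribution: A_0 = 1, A_1 = 2, A_2 = 1. Minimum distance d = 1.

Enumerate all 2^2 = 4 messages m ∈ F_2^2.
For each, compute codeword c = mG in F_2^4, then tally its weight.
  m = 00 → c = 0000, weight = 0.
  m = 10 → c = 1000, weight = 1.
  m = 01 → c = 0010, weight = 1.
  m = 11 → c = 1010, weight = 2.
Tally weights:
  weight 0: 1 codewords.
  weight 1: 2 codewords.
  weight 2: 1 codewords.
Minimum distance d = smallest w > 0 with A_w > 0 = 1.
Sanity: Σ A_w = 4 = 2^2 = 4 ✓.


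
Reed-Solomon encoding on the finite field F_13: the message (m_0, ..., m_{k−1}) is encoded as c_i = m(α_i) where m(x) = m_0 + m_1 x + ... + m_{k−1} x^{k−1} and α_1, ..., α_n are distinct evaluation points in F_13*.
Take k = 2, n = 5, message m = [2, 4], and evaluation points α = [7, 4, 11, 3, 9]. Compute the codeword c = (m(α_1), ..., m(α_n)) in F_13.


c = [4, 5, 7, 1, 12]

Message polynomial: m(x) = 2 + 4·x (mod 13).
For each evaluation point α_i, compute m(α_i) mod 13:
  α_1 = 7: Horner steps 4 → 4, so m(7) = 4.
  α_2 = 4: Horner steps 4 → 5, so m(4) = 5.
  α_3 = 11: Horner steps 4 → 7, so m(11) = 7.
  α_4 = 3: Horner steps 4 → 1, so m(3) = 1.
  α_5 = 9: Horner steps 4 → 12, so m(9) = 12.
Codeword c = [4, 5, 7, 1, 12] ∈ F_13^5.


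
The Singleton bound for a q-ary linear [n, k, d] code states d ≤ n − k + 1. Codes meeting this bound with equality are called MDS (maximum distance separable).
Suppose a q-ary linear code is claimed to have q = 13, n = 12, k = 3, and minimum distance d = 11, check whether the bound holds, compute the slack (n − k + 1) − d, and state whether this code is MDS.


Singleton RHS = n − k + 1 = 10, slack = -1, bound violated (no such code; not MDS).

Singleton bound: d ≤ n − k + 1.
Here n = 12, k = 3, so n − k + 1 = 10.
Given d = 11, check d ≤ 10: NO.
Slack = (n − k + 1) − d = -1.
The slack is negative: d = 11 exceeds n − k + 1 = 10 by 1, so the Singleton bound is violated and no linear [12, 3, 11]_13 code can exist. In particular it is not MDS (MDS requires d = n − k + 1 exactly).
Description: the claimed parameters are [12, 3, 11]_13; such a code would be impossible (violates the Singleton bound).


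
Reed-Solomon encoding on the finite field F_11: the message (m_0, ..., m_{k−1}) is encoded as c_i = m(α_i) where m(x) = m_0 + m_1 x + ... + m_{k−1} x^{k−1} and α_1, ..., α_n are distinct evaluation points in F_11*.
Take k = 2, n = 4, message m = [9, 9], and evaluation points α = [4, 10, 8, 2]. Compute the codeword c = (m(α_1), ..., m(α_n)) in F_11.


c = [1, 0, 4, 5]

Message polynomial: m(x) = 9 + 9·x (mod 11).
For each evaluation point α_i, compute m(α_i) mod 11:
  α_1 = 4: Horner steps 9 → 1, so m(4) = 1.
  α_2 = 10: Horner steps 9 → 0, so m(10) = 0.
  α_3 = 8: Horner steps 9 → 4, so m(8) = 4.
  α_4 = 2: Horner steps 9 → 5, so m(2) = 5.
Codeword c = [1, 0, 4, 5] ∈ F_11^4.


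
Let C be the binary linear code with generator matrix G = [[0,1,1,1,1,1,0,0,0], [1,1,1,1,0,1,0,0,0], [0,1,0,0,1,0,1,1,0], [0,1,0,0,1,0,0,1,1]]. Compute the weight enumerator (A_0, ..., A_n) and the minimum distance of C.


Weight distribution: A_0 = 1, A_2 = 2, A_4 = 5, A_5 = 4, A_7 = 4. Minimum distance d = 2.

Enumerate all 2^4 = 16 messages m ∈ F_2^4.
For each, compute codeword c = mG in F_2^9, then tally its weight.
  m = 0000 → c = 000000000, weight = 0.
  m = 1000 → c = 011111000, weight = 5.
  m = 0100 → c = 111101000, weight = 5.
  m = 1100 → c = 100010000, weight = 2.
  m = 0010 → c = 010010110, weight = 4.
  m = 1010 → c = 001101110, weight = 5.
  m = 0110 → c = 101111110, weight = 7.
  m = 1110 → c = 110000110, weight = 4.
  m = 0001 → c = 010010011, weight = 4.
  m = 1001 → c = 001101011, weight = 5.
  m = 0101 → c = 101111011, weight = 7.
  m = 1101 → c = 110000011, weight = 4.
  m = 0011 → c = 000000101, weight = 2.
  m = 1011 → c = 011111101, weight = 7.
  m = 0111 → c = 111101101, weight = 7.
  m = 1111 → c = 100010101, weight = 4.
Tally weights:
  weight 0: 1 codewords.
  weight 2: 2 codewords.
  weight 4: 5 codewords.
  weight 5: 4 codewords.
  weight 7: 4 codewords.
Minimum distance d = smallest w > 0 with A_w > 0 = 2.
Sanity: Σ A_w = 16 = 2^4 = 16 ✓.


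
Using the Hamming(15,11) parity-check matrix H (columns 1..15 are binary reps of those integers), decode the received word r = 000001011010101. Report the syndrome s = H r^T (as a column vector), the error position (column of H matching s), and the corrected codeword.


s = (1, 1, 1, 0)^T, error position = 14, corrected codeword c = 000001011010111

Compute s = H r^T mod 2 one row at a time:
  s_1 = 1 + 1 + 0 + 1 + 0 + 1 + 0 + 1 = 5 ≡ 1 (mod 2).
  s_2 = 0 + 0 + 1 + 0 + 0 + 1 + 0 + 1 = 3 ≡ 1 (mod 2).
  s_3 = 0 + 0 + 1 + 0 + 0 + 1 + 0 + 1 = 3 ≡ 1 (mod 2).
  s_4 = 0 + 0 + 0 + 0 + 1 + 1 + 1 + 1 = 4 ≡ 0 (mod 2).
s = (1, 1, 1, 0)^T — this equals column 14 of H (binary 1110), so error is at position 14.
Correct: flip bit 14 of r = 000001011010101 to get c = 000001011010111.


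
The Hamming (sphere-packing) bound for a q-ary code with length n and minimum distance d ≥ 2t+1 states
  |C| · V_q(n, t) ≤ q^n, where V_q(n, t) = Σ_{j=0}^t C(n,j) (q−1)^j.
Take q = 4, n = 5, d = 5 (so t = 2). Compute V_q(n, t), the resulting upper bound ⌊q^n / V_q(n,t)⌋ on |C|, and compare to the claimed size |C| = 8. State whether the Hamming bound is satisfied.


V_q(n, t) = 106, q^n = 1024, Hamming bound = 9, |C| = 8 ≤ bound (satisfied).

Step 1: Compute V_q(n, t) = Σ_{j=0}^2 C(n, j) (q−1)^j.
  j = 0: C(5,0)·(3)^0 = 1·1 = 1.
  j = 1: C(5,1)·(3)^1 = 5·3 = 15.
  j = 2: C(5,2)·(3)^2 = 10·9 = 90.
  V_q(n, t) = 1 + 15 + 90 = 106.
Step 2: q^n = 4^5 = 1024.
Step 3: Hamming bound ⌊q^n / V_q(n,t)⌋ = ⌊1024/106⌋ = 9.
Step 4: Compare |C| = 8 to 9: satisfied.
The claimed |C| lies below the Hamming bound.


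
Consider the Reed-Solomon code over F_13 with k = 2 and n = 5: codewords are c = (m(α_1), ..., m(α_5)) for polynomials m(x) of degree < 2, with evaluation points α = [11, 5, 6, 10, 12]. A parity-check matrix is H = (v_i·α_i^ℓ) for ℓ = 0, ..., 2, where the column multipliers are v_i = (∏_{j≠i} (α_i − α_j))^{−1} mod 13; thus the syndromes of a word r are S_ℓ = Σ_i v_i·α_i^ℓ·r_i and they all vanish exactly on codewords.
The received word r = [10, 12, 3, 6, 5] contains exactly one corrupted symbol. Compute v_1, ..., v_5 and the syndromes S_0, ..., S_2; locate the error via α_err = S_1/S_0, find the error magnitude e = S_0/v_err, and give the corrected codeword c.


S = (5, 8, 5), error at position 5, error magnitude e = 4, c = [10, 12, 3, 6, 1].

Step 1: column multipliers v_i = (∏_{j≠i}(α_i − α_j))^{−1} mod 13.
  i = 1 (α = 11): (11−5)(11−6)(11−10)(11−12) = 6·5·1·(−1) = −30 ≡ 9, so v_1 = 9^{−1} = 3 (mod 13).
  i = 2 (α = 5): (5−11)(5−6)(5−10)(5−12) = (−6)·(−1)·(−5)·(−7) = 210 ≡ 2, so v_2 = 2^{−1} = 7 (mod 13).
  i = 3 (α = 6): (6−11)(6−5)(6−10)(6−12) = (−5)·1·(−4)·(−6) = −120 ≡ 10, so v_3 = 10^{−1} = 4 (mod 13).
  i = 4 (α = 10): (10−11)(10−5)(10−6)(10−12) = (−1)·5·4·(−2) = 40 ≡ 1, so v_4 = 1^{−1} = 1 (mod 13).
  i = 5 (α = 12): (12−11)(12−5)(12−6)(12−10) = 1·7·6·2 = 84 ≡ 6, so v_5 = 6^{−1} = 11 (mod 13).
  v = [3, 7, 4, 1, 11].
Step 2: syndromes of r = [10, 12, 3, 6, 5] (all sums mod 13).
  S_0 = Σ v_i r_i = 3·10 + 7·12 + 4·3 + 1·6 + 11·5 = 187 ≡ 5.
  S_1 = Σ v_i α_i r_i = 3·11·10 + 7·5·12 + 4·6·3 + 1·10·6 + 11·12·5 = 1542 ≡ 8.
  α_i^2 mod 13 = [4, 12, 10, 9, 1].
  S_2 = Σ v_i α_i^2 r_i = 3·4·10 + 7·12·12 + 4·10·3 + 1·9·6 + 11·1·5 = 1357 ≡ 5.
  S = (5, 8, 5) ≠ 0, so r is not a codeword (an error is present).
Step 3: locate the error. For a single error e at position i, S_ℓ = v_i·e·α_i^ℓ, so α_err = S_1/S_0.
  S_0^{−1} = 5^{−1} = 8 (mod 13), so α_err = 8·8 = 64 ≡ 12 = α_5. Error position i = 5.
  Consistency check: S_2/S_1 = 5·5 = 25 ≡ 12 = α_err ✓ (single-error assumption holds).
Step 4: error magnitude e = S_0/v_5 = S_0·∏_{j≠5}(α_5 − α_j) = 5·6 = 30 ≡ 4 (mod 13).
Step 5: correct position 5: c_5 = r_5 − e = 5 − 4 ≡ 1 (mod 13). Hence c = [10, 12, 3, 6, 1].
  Check: interpolating c through the α_i gives m(x) = 5 + 4·x (degree < 2) with m(α_i) = c_i for every i, so c is indeed a codeword.


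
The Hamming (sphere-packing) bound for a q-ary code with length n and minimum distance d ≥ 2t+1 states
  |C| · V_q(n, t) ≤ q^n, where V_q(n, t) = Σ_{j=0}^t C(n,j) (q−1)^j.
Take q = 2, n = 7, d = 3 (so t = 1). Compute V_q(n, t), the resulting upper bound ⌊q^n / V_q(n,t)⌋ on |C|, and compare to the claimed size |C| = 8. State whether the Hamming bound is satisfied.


V_q(n, t) = 8, q^n = 128, Hamming bound = 16, |C| = 8 ≤ bound (satisfied).

Step 1: Compute V_q(n, t) = Σ_{j=0}^1 C(n, j) (q−1)^j.
  j = 0: C(7,0)·(1)^0 = 1·1 = 1.
  j = 1: C(7,1)·(1)^1 = 7·1 = 7.
  V_q(n, t) = 1 + 7 = 8.
Step 2: q^n = 2^7 = 128.
Step 3: Hamming bound ⌊q^n / V_q(n,t)⌋ = ⌊128/8⌋ = 16.
Step 4: Compare |C| = 8 to 16: satisfied.
The claimed |C| lies below the Hamming bound.


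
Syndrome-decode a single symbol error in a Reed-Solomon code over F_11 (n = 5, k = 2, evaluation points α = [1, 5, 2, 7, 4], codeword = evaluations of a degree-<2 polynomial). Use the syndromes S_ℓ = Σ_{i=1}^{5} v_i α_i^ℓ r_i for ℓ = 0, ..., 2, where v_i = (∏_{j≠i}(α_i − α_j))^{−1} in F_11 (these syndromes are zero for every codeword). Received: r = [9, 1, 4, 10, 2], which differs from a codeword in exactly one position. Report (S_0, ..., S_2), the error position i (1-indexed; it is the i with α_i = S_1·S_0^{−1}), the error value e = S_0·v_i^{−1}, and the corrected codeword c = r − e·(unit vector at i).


S = (8, 8, 8), error at position 1, error magnitude e = 4, c = [5, 1, 4, 10, 2].

Step 1: column multipliers v_i = (∏_{j≠i}(α_i − α_j))^{−1} mod 11.
  i = 1 (α = 1): (1−5)(1−2)(1−7)(1−4) = (−4)·(−1)·(−6)·(−3) = 72 ≡ 6, so v_1 = 6^{−1} = 2 (mod 11).
  i = 2 (α = 5): (5−1)(5−2)(5−7)(5−4) = 4·3·(−2)·1 = −24 ≡ 9, so v_2 = 9^{−1} = 5 (mod 11).
  i = 3 (α = 2): (2−1)(2−5)(2−7)(2−4) = 1·(−3)·(−5)·(−2) = −30 ≡ 3, so v_3 = 3^{−1} = 4 (mod 11).
  i = 4 (α = 7): (7−1)(7−5)(7−2)(7−4) = 6·2·5·3 = 180 ≡ 4, so v_4 = 4^{−1} = 3 (mod 11).
  i = 5 (α = 4): (4−1)(4−5)(4−2)(4−7) = 3·(−1)·2·(−3) = 18 ≡ 7, so v_5 = 7^{−1} = 8 (mod 11).
  v = [2, 5, 4, 3, 8].
Step 2: syndromes of r = [9, 1, 4, 10, 2] (all sums mod 11).
  S_0 = Σ v_i r_i = 2·9 + 5·1 + 4·4 + 3·10 + 8·2 = 85 ≡ 8.
  S_1 = Σ v_i α_i r_i = 2·1·9 + 5·5·1 + 4·2·4 + 3·7·10 + 8·4·2 = 349 ≡ 8.
  α_i^2 mod 11 = [1, 3, 4, 5, 5].
  S_2 = Σ v_i α_i^2 r_i = 2·1·9 + 5·3·1 + 4·4·4 + 3·5·10 + 8·5·2 = 327 ≡ 8.
  S = (8, 8, 8) ≠ 0, so r is not a codeword (an error is present).
Step 3: locate the error. For a single error e at position i, S_ℓ = v_i·e·α_i^ℓ, so α_err = S_1/S_0.
  S_0^{−1} = 8^{−1} = 7 (mod 11), so α_err = 8·7 = 56 ≡ 1 = α_1. Error position i = 1.
  Consistency check: S_2/S_1 = 8·7 = 56 ≡ 1 = α_err ✓ (single-error assumption holds).
Step 4: error magnitude e = S_0/v_1 = S_0·∏_{j≠1}(α_1 − α_j) = 8·6 = 48 ≡ 4 (mod 11).
Step 5: correct position 1: c_1 = r_1 − e = 9 − 4 ≡ 5 (mod 11). Hence c = [5, 1, 4, 10, 2].
  Check: interpolating c through the α_i gives m(x) = 6 + 10·x (degree < 2) with m(α_i) = c_i for every i, so c is indeed a codeword.


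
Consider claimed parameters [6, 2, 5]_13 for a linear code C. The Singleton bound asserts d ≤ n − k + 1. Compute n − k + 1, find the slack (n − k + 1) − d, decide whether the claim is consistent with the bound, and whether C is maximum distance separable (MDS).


Singleton RHS = n − k + 1 = 5, slack = 0, bound satisfied, MDS.

Singleton bound: d ≤ n − k + 1.
Here n = 6, k = 2, so n − k + 1 = 5.
Given d = 5, check d ≤ 5: YES.
Slack = (n − k + 1) − d = 0.
The code is MDS (slack = 0).
Description: the claimed parameters are [6, 2, 5]_13; such a code would be MDS (meets Singleton bound).


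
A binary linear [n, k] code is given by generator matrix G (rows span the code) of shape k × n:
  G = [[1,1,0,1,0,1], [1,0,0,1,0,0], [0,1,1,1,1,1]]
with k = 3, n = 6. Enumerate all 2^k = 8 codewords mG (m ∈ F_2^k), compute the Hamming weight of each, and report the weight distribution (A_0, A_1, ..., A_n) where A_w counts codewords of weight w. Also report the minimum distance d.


Weight distribution: A_0 = 1, A_2 = 2, A_3 = 2, A_4 = 1, A_5 = 2. Minimum distance d = 2.

Enumerate all 2^3 = 8 messages m ∈ F_2^3.
For each, compute codeword c = mG in F_2^6, then tally its weight.
  m = 000 → c = 000000, weight = 0.
  m = 100 → c = 110101, weight = 4.
  m = 010 → c = 100100, weight = 2.
  m = 110 → c = 010001, weight = 2.
  m = 001 → c = 011111, weight = 5.
  m = 101 → c = 101010, weight = 3.
  m = 011 → c = 111011, weight = 5.
  m = 111 → c = 001110, weight = 3.
Tally weights:
  weight 0: 1 codewords.
  weight 2: 2 codewords.
  weight 3: 2 codewords.
  weight 4: 1 codewords.
  weight 5: 2 codewords.
Minimum distance d = smallest w > 0 with A_w > 0 = 2.
Sanity: Σ A_w = 8 = 2^3 = 8 ✓.


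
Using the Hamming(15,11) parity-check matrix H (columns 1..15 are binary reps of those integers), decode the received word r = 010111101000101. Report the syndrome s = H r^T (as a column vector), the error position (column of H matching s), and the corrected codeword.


s = (1, 0, 0, 1)^T, error position = 9, corrected codeword c = 010111100000101

Compute s = H r^T mod 2 one row at a time:
  s_1 = 0 + 1 + 0 + 0 + 0 + 1 + 0 + 1 = 3 ≡ 1 (mod 2).
  s_2 = 1 + 1 + 1 + 1 + 0 + 1 + 0 + 1 = 6 ≡ 0 (mod 2).
  s_3 = 1 + 0 + 1 + 1 + 0 + 0 + 0 + 1 = 4 ≡ 0 (mod 2).
  s_4 = 0 + 0 + 1 + 1 + 1 + 0 + 1 + 1 = 5 ≡ 1 (mod 2).
s = (1, 0, 0, 1)^T — this equals column 9 of H (binary 1001), so error is at position 9.
Correct: flip bit 9 of r = 010111101000101 to get c = 010111100000101.


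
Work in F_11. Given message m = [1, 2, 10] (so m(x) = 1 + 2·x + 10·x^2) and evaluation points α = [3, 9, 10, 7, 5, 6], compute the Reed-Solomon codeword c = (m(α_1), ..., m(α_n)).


c = [9, 4, 9, 10, 8, 10]

Message polynomial: m(x) = 1 + 2·x + 10·x^2 (mod 11).
For each evaluation point α_i, compute m(α_i) mod 11:
  α_1 = 3: Horner steps 10 → 10 → 9, so m(3) = 9.
  α_2 = 9: Horner steps 10 → 4 → 4, so m(9) = 4.
  α_3 = 10: Horner steps 10 → 3 → 9, so m(10) = 9.
  α_4 = 7: Horner steps 10 → 6 → 10, so m(7) = 10.
  α_5 = 5: Horner steps 10 → 8 → 8, so m(5) = 8.
  α_6 = 6: Horner steps 10 → 7 → 10, so m(6) = 10.
Codeword c = [9, 4, 9, 10, 8, 10] ∈ F_11^6.


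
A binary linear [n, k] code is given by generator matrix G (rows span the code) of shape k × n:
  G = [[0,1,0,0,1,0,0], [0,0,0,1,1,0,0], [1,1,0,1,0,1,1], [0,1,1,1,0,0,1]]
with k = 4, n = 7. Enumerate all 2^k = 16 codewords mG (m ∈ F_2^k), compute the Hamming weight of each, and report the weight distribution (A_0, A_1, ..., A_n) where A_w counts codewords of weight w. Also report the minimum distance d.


Weight distribution: A_0 = 1, A_2 = 4, A_3 = 2, A_4 = 3, A_5 = 6. Minimum distance d = 2.

Enumerate all 2^4 = 16 messages m ∈ F_2^4.
For each, compute codeword c = mG in F_2^7, then tally its weight.
  m = 0000 → c = 0000000, weight = 0.
  m = 1000 → c = 0100100, weight = 2.
  m = 0100 → c = 0001100, weight = 2.
  m = 1100 → c = 0101000, weight = 2.
  m = 0010 → c = 1101011, weight = 5.
  m = 1010 → c = 1001111, weight = 5.
  m = 0110 → c = 1100111, weight = 5.
  m = 1110 → c = 1000011, weight = 3.
  m = 0001 → c = 0111001, weight = 4.
  m = 1001 → c = 0011101, weight = 4.
  m = 0101 → c = 0110101, weight = 4.
  m = 1101 → c = 0010001, weight = 2.
  m = 0011 → c = 1010010, weight = 3.
  m = 1011 → c = 1110110, weight = 5.
  m = 0111 → c = 1011110, weight = 5.
  m = 1111 → c = 1111010, weight = 5.
Tally weights:
  weight 0: 1 codewords.
  weight 2: 4 codewords.
  weight 3: 2 codewords.
  weight 4: 3 codewords.
  weight 5: 6 codewords.
Minimum distance d = smallest w > 0 with A_w > 0 = 2.
Sanity: Σ A_w = 16 = 2^4 = 16 ✓.


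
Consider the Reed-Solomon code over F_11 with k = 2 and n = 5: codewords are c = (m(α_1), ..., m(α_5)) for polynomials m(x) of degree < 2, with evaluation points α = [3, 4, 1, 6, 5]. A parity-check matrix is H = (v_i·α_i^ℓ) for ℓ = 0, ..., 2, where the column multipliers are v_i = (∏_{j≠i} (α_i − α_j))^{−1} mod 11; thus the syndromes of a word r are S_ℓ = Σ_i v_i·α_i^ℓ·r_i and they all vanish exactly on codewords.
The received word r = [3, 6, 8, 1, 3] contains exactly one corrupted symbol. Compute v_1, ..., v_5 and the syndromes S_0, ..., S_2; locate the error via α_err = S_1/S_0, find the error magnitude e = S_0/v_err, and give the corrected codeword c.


S = (9, 1, 5), error at position 5, error magnitude e = 5, c = [3, 6, 8, 1, 9].

Step 1: column multipliers v_i = (∏_{j≠i}(α_i − α_j))^{−1} mod 11.
  i = 1 (α = 3): (3−4)(3−1)(3−6)(3−5) = (−1)·2·(−3)·(−2) = −12 ≡ 10, so v_1 = 10^{−1} = 10 (mod 11).
  i = 2 (α = 4): (4−3)(4−1)(4−6)(4−5) = 1·3·(−2)·(−1) = 6 ≡ 6, so v_2 = 6^{−1} = 2 (mod 11).
  i = 3 (α = 1): (1−3)(1−4)(1−6)(1−5) = (−2)·(−3)·(−5)·(−4) = 120 ≡ 10, so v_3 = 10^{−1} = 10 (mod 11).
  i = 4 (α = 6): (6−3)(6−4)(6−1)(6−5) = 3·2·5·1 = 30 ≡ 8, so v_4 = 8^{−1} = 7 (mod 11).
  i = 5 (α = 5): (5−3)(5−4)(5−1)(5−6) = 2·1·4·(−1) = −8 ≡ 3, so v_5 = 3^{−1} = 4 (mod 11).
  v = [10, 2, 10, 7, 4].
Step 2: syndromes of r = [3, 6, 8, 1, 3] (all sums mod 11).
  S_0 = Σ v_i r_i = 10·3 + 2·6 + 10·8 + 7·1 + 4·3 = 141 ≡ 9.
  S_1 = Σ v_i α_i r_i = 10·3·3 + 2·4·6 + 10·1·8 + 7·6·1 + 4·5·3 = 320 ≡ 1.
  α_i^2 mod 11 = [9, 5, 1, 3, 3].
  S_2 = Σ v_i α_i^2 r_i = 10·9·3 + 2·5·6 + 10·1·8 + 7·3·1 + 4·3·3 = 467 ≡ 5.
  S = (9, 1, 5) ≠ 0, so r is not a codeword (an error is present).
Step 3: locate the error. For a single error e at position i, S_ℓ = v_i·e·α_i^ℓ, so α_err = S_1/S_0.
  S_0^{−1} = 9^{−1} = 5 (mod 11), so α_err = 1·5 = 5 ≡ 5 = α_5. Error position i = 5.
  Consistency check: S_2/S_1 = 5·1 = 5 ≡ 5 = α_err ✓ (single-error assumption holds).
Step 4: error magnitude e = S_0/v_5 = S_0·∏_{j≠5}(α_5 − α_j) = 9·3 = 27 ≡ 5 (mod 11).
Step 5: correct position 5: c_5 = r_5 − e = 3 − 5 ≡ 9 (mod 11). Hence c = [3, 6, 8, 1, 9].
  Check: interpolating c through the α_i gives m(x) = 5 + 3·x (degree < 2) with m(α_i) = c_i for every i, so c is indeed a codeword.


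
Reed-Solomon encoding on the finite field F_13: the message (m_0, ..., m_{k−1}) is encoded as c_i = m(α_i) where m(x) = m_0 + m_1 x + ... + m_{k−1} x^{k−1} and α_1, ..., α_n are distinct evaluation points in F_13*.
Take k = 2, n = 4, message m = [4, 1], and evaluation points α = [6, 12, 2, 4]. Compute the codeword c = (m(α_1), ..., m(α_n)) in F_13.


c = [10, 3, 6, 8]

Message polynomial: m(x) = 4 + 1·x (mod 13).
For each evaluation point α_i, compute m(α_i) mod 13:
  α_1 = 6: Horner steps 1 → 10, so m(6) = 10.
  α_2 = 12: Horner steps 1 → 3, so m(12) = 3.
  α_3 = 2: Horner steps 1 → 6, so m(2) = 6.
  α_4 = 4: Horner steps 1 → 8, so m(4) = 8.
Codeword c = [10, 3, 6, 8] ∈ F_13^4.


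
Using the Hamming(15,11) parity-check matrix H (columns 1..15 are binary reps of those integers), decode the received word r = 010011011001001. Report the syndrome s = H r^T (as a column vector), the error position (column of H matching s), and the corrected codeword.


s = (0, 0, 1, 1)^T, error position = 3, corrected codeword c = 011011011001001

Compute s = H r^T mod 2 one row at a time:
  s_1 = 1 + 1 + 0 + 0 + 1 + 0 + 0 + 1 = 4 ≡ 0 (mod 2).
  s_2 = 0 + 1 + 1 + 0 + 1 + 0 + 0 + 1 = 4 ≡ 0 (mod 2).
  s_3 = 1 + 0 + 1 + 0 + 0 + 0 + 0 + 1 = 3 ≡ 1 (mod 2).
  s_4 = 0 + 0 + 1 + 0 + 1 + 0 + 0 + 1 = 3 ≡ 1 (mod 2).
s = (0, 0, 1, 1)^T — this equals column 3 of H (binary 0011), so error is at position 3.
Correct: flip bit 3 of r = 010011011001001 to get c = 011011011001001.


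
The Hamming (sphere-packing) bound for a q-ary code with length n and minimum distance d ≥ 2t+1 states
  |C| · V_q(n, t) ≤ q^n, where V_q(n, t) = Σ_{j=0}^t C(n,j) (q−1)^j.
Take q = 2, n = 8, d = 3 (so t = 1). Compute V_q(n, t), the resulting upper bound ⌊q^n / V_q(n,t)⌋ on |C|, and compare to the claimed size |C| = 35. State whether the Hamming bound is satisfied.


V_q(n, t) = 9, q^n = 256, Hamming bound = 28, |C| = 35 > bound (violated).

Step 1: Compute V_q(n, t) = Σ_{j=0}^1 C(n, j) (q−1)^j.
  j = 0: C(8,0)·(1)^0 = 1·1 = 1.
  j = 1: C(8,1)·(1)^1 = 8·1 = 8.
  V_q(n, t) = 1 + 8 = 9.
Step 2: q^n = 2^8 = 256.
Step 3: Hamming bound ⌊q^n / V_q(n,t)⌋ = ⌊256/9⌋ = 28.
Step 4: Compare |C| = 35 to 28: violated.
The claimed |C| lies above the Hamming bound, so no 2-ary code of length 8 with d ≥ 3 can have 35 codewords.


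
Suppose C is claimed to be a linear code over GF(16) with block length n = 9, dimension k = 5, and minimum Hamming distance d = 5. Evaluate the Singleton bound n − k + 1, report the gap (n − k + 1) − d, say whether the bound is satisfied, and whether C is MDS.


Singleton RHS = n − k + 1 = 5, slack = 0, bound satisfied, MDS.

Singleton bound: d ≤ n − k + 1.
Here n = 9, k = 5, so n − k + 1 = 5.
Given d = 5, check d ≤ 5: YES.
Slack = (n − k + 1) − d = 0.
The code is MDS (slack = 0).
Description: the claimed parameters are [9, 5, 5]_16; such a code would be MDS (meets Singleton bound).


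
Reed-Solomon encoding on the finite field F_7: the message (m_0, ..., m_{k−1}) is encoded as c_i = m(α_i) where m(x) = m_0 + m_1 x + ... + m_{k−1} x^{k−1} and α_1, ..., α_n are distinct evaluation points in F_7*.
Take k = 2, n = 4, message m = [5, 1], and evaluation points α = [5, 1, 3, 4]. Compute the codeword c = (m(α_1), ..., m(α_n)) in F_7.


c = [3, 6, 1, 2]

Message polynomial: m(x) = 5 + 1·x (mod 7).
For each evaluation point α_i, compute m(α_i) mod 7:
  α_1 = 5: Horner steps 1 → 3, so m(5) = 3.
  α_2 = 1: Horner steps 1 → 6, so m(1) = 6.
  α_3 = 3: Horner steps 1 → 1, so m(3) = 1.
  α_4 = 4: Horner steps 1 → 2, so m(4) = 2.
Codeword c = [3, 6, 1, 2] ∈ F_7^4.


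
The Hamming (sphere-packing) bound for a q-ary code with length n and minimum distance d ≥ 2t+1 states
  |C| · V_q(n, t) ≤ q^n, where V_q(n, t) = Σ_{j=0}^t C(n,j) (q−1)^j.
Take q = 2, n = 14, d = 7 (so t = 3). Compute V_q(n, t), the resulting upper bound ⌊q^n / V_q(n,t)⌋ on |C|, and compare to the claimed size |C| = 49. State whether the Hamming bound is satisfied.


V_q(n, t) = 470, q^n = 16384, Hamming bound = 34, |C| = 49 > bound (violated).

Step 1: Compute V_q(n, t) = Σ_{j=0}^3 C(n, j) (q−1)^j.
  j = 0: C(14,0)·(1)^0 = 1·1 = 1.
  j = 1: C(14,1)·(1)^1 = 14·1 = 14.
  j = 2: C(14,2)·(1)^2 = 91·1 = 91.
  j = 3: C(14,3)·(1)^3 = 364·1 = 364.
  V_q(n, t) = 1 + 14 + 91 + 364 = 470.
Step 2: q^n = 2^14 = 16384.
Step 3: Hamming bound ⌊q^n / V_q(n,t)⌋ = ⌊16384/470⌋ = 34.
Step 4: Compare |C| = 49 to 34: violated.
The claimed |C| lies above the Hamming bound, so no 2-ary code of length 14 with d ≥ 7 can have 49 codewords.


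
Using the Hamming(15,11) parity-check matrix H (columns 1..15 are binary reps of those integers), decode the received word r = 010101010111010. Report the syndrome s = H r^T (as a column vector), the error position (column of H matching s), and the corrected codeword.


s = (1, 0, 1, 1)^T, error position = 11, corrected codeword c = 010101010101010

Compute s = H r^T mod 2 one row at a time:
  s_1 = 1 + 0 + 1 + 1 + 1 + 0 + 1 + 0 = 5 ≡ 1 (mod 2).
  s_2 = 1 + 0 + 1 + 0 + 1 + 0 + 1 + 0 = 4 ≡ 0 (mod 2).
  s_3 = 1 + 0 + 1 + 0 + 1 + 1 + 1 + 0 = 5 ≡ 1 (mod 2).
  s_4 = 0 + 0 + 0 + 0 + 0 + 1 + 0 + 0 = 1 ≡ 1 (mod 2).
s = (1, 0, 1, 1)^T — this equals column 11 of H (binary 1011), so error is at position 11.
Correct: flip bit 11 of r = 010101010111010 to get c = 010101010101010.


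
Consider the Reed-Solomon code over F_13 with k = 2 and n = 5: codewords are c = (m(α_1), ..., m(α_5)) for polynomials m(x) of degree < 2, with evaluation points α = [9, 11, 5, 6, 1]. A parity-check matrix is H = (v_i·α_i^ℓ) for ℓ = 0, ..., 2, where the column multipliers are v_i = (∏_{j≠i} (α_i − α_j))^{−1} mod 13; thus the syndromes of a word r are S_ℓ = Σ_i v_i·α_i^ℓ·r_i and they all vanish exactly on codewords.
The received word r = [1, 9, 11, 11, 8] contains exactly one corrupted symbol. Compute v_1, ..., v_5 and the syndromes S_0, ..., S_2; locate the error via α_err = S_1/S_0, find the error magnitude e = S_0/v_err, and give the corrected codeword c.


S = (10, 8, 9), error at position 4, error magnitude e = 9, c = [1, 9, 11, 2, 8].

Step 1: column multipliers v_i = (∏_{j≠i}(α_i − α_j))^{−1} mod 13.
  i = 1 (α = 9): (9−11)(9−5)(9−6)(9−1) = (−2)·4·3·8 = −192 ≡ 3, so v_1 = 3^{−1} = 9 (mod 13).
  i = 2 (α = 11): (11−9)(11−5)(11−6)(11−1) = 2·6·5·10 = 600 ≡ 2, so v_2 = 2^{−1} = 7 (mod 13).
  i = 3 (α = 5): (5−9)(5−11)(5−6)(5−1) = (−4)·(−6)·(−1)·4 = −96 ≡ 8, so v_3 = 8^{−1} = 5 (mod 13).
  i = 4 (α = 6): (6−9)(6−11)(6−5)(6−1) = (−3)·(−5)·1·5 = 75 ≡ 10, so v_4 = 10^{−1} = 4 (mod 13).
  i = 5 (α = 1): (1−9)(1−11)(1−5)(1−6) = (−8)·(−10)·(−4)·(−5) = 1600 ≡ 1, so v_5 = 1^{−1} = 1 (mod 13).
  v = [9, 7, 5, 4, 1].
Step 2: syndromes of r = [1, 9, 11, 11, 8] (all sums mod 13).
  S_0 = Σ v_i r_i = 9·1 + 7·9 + 5·11 + 4·11 + 1·8 = 179 ≡ 10.
  S_1 = Σ v_i α_i r_i = 9·9·1 + 7·11·9 + 5·5·11 + 4·6·11 + 1·1·8 = 1321 ≡ 8.
  α_i^2 mod 13 = [3, 4, 12, 10, 1].
  S_2 = Σ v_i α_i^2 r_i = 9·3·1 + 7·4·9 + 5·12·11 + 4·10·11 + 1·1·8 = 1387 ≡ 9.
  S = (10, 8, 9) ≠ 0, so r is not a codeword (an error is present).
Step 3: locate the error. For a single error e at position i, S_ℓ = v_i·e·α_i^ℓ, so α_err = S_1/S_0.
  S_0^{−1} = 10^{−1} = 4 (mod 13), so α_err = 8·4 = 32 ≡ 6 = α_4. Error position i = 4.
  Consistency check: S_2/S_1 = 9·5 = 45 ≡ 6 = α_err ✓ (single-error assumption holds).
Step 4: error magnitude e = S_0/v_4 = S_0·∏_{j≠4}(α_4 − α_j) = 10·10 = 100 ≡ 9 (mod 13).
Step 5: correct position 4: c_4 = r_4 − e = 11 − 9 ≡ 2 (mod 13). Hence c = [1, 9, 11, 2, 8].
  Check: interpolating c through the α_i gives m(x) = 4 + 4·x (degree < 2) with m(α_i) = c_i for every i, so c is indeed a codeword.


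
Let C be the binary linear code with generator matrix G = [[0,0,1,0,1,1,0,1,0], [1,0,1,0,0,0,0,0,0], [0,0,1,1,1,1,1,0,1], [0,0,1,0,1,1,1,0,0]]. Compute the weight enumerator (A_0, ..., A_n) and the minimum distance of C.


Weight distribution: A_0 = 1, A_2 = 3, A_4 = 7, A_6 = 5. Minimum distance d = 2.

Enumerate all 2^4 = 16 messages m ∈ F_2^4.
For each, compute codeword c = mG in F_2^9, then tally its weight.
  m = 0000 → c = 000000000, weight = 0.
  m = 1000 → c = 001011010, weight = 4.
  m = 0100 → c = 101000000, weight = 2.
  m = 1100 → c = 100011010, weight = 4.
  m = 0010 → c = 001111101, weight = 6.
  m = 1010 → c = 000100111, weight = 4.
  m = 0110 → c = 100111101, weight = 6.
  m = 1110 → c = 101100111, weight = 6.
  m = 0001 → c = 001011100, weight = 4.
  m = 1001 → c = 000000110, weight = 2.
  m = 0101 → c = 100011100, weight = 4.
  m = 1101 → c = 101000110, weight = 4.
  m = 0011 → c = 000100001, weight = 2.
  m = 1011 → c = 001111011, weight = 6.
  m = 0111 → c = 101100001, weight = 4.
  m = 1111 → c = 100111011, weight = 6.
Tally weights:
  weight 0: 1 codewords.
  weight 2: 3 codewords.
  weight 4: 7 codewords.
  weight 6: 5 codewords.
Minimum distance d = smallest w > 0 with A_w > 0 = 2.
Sanity: Σ A_w = 16 = 2^4 = 16 ✓.
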